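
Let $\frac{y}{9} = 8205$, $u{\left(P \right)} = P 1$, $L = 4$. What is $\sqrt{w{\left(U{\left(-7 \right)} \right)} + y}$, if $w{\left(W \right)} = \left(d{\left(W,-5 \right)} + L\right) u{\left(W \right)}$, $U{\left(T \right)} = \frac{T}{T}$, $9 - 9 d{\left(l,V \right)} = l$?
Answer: $\frac{\sqrt{664649}}{3} \approx 271.75$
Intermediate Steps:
$d{\left(l,V \right)} = 1 - \frac{l}{9}$
$U{\left(T \right)} = 1$
$u{\left(P \right)} = P$
$y = 73845$ ($y = 9 \cdot 8205 = 73845$)
$w{\left(W \right)} = W \left(5 - \frac{W}{9}\right)$ ($w{\left(W \right)} = \left(\left(1 - \frac{W}{9}\right) + 4\right) W = \left(5 - \frac{W}{9}\right) W = W \left(5 - \frac{W}{9}\right)$)
$\sqrt{w{\left(U{\left(-7 \right)} \right)} + y} = \sqrt{\frac{1}{9} \cdot 1 \left(45 - 1\right) + 73845} = \sqrt{\frac{1}{9} \cdot 1 \cdot 44 + 73845} = \sqrt{\frac{44}{9} + 73845} = \sqrt{\frac{664649}{9}} = \frac{\sqrt{664649}}{3}$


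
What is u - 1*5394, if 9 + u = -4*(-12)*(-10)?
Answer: -5883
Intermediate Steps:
u = -489 (u = -9 - 4*(-12)*(-10) = -9 + 48*(-10) = -9 - 480 = -489)
u - 1*5394 = -489 - 1*5394 = -489 - 5394 = -5883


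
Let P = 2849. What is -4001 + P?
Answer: -1152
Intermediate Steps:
-4001 + P = -4001 + 2849 = -1152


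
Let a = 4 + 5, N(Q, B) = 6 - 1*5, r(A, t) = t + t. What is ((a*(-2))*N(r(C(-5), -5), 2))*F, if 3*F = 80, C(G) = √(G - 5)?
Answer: -480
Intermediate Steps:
C(G) = √(-5 + G)
F = 80/3 (F = (⅓)*80 = 80/3 ≈ 26.667)
r(A, t) = 2*t
N(Q, B) = 1 (N(Q, B) = 6 - 5 = 1)
a = 9
((a*(-2))*N(r(C(-5), -5), 2))*F = ((9*(-2))*1)*(80/3) = -18*1*(80/3) = -18*80/3 = -480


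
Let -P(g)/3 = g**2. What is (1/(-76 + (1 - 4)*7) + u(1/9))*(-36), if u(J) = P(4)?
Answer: 167652/97 ≈ 1728.4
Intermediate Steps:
P(g) = -3*g**2
u(J) = -48 (u(J) = -3*4**2 = -3*16 = -48)
(1/(-76 + (1 - 4)*7) + u(1/9))*(-36) = (1/(-76 + (1 - 4)*7) - 48)*(-36) = (1/(-76 - 3*7) - 48)*(-36) = (1/(-76 - 21) - 48)*(-36) = (1/(-97) - 48)*(-36) = (-1/97 - 48)*(-36) = -4657/97*(-36) = 167652/97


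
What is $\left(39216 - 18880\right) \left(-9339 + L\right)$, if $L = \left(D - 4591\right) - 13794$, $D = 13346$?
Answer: $-292391008$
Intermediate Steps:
$L = -5039$ ($L = \left(13346 - 4591\right) - 13794 = 8755 - 13794 = -5039$)
$\left(39216 - 18880\right) \left(-9339 + L\right) = \left(39216 - 18880\right) \left(-9339 - 5039\right) = 20336 \left(-14378\right) = -292391008$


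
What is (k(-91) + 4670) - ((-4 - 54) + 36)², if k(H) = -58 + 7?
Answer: 4135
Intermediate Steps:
k(H) = -51
(k(-91) + 4670) - ((-4 - 54) + 36)² = (-51 + 4670) - ((-4 - 54) + 36)² = 4619 - (-58 + 36)² = 4619 - 1*(-22)² = 4619 - 1*484 = 4619 - 484 = 4135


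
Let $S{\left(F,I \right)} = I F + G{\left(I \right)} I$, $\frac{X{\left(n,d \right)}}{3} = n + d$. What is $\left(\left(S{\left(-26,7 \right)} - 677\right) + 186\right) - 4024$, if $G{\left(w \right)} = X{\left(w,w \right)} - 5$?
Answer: $-4438$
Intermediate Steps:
$X{\left(n,d \right)} = 3 d + 3 n$ ($X{\left(n,d \right)} = 3 \left(n + d\right) = 3 \left(d + n\right) = 3 d + 3 n$)
$G{\left(w \right)} = -5 + 6 w$ ($G{\left(w \right)} = \left(3 w + 3 w\right) - 5 = 6 w - 5 = -5 + 6 w$)
$S{\left(F,I \right)} = F I + I \left(-5 + 6 I\right)$ ($S{\left(F,I \right)} = I F + \left(-5 + 6 I\right) I = F I + I \left(-5 + 6 I\right)$)
$\left(\left(S{\left(-26,7 \right)} - 677\right) + 186\right) - 4024 = \left(\left(7 \left(-5 - 26 + 6 \cdot 7\right) - 677\right) + 186\right) - 4024 = \left(\left(7 \left(-5 - 26 + 42\right) - 677\right) + 186\right) - 4024 = \left(\left(7 \cdot 11 - 677\right) + 186\right) - 4024 = \left(\left(77 - 677\right) + 186\right) - 4024 = \left(-600 + 186\right) - 4024 = -414 - 4024 = -4438$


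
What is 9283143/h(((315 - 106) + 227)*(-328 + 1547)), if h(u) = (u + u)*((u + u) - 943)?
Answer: 9283143/1128898590200 ≈ 8.2232e-6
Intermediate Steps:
h(u) = 2*u*(-943 + 2*u) (h(u) = (2*u)*(2*u - 943) = (2*u)*(-943 + 2*u) = 2*u*(-943 + 2*u))
9283143/h(((315 - 106) + 227)*(-328 + 1547)) = 9283143/((2*(((315 - 106) + 227)*(-328 + 1547))*(-943 + 2*(((315 - 106) + 227)*(-328 + 1547))))) = 9283143/((2*((209 + 227)*1219)*(-943 + 2*((209 + 227)*1219)))) = 9283143/((2*(436*1219)*(-943 + 2*(436*1219)))) = 9283143/((2*531484*(-943 + 2*531484))) = 9283143/((2*531484*(-943 + 1062968))) = 9283143/((2*531484*1062025)) = 9283143/1128898590200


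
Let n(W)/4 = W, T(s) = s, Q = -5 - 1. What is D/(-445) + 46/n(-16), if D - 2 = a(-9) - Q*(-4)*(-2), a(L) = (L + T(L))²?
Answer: -22203/14240 ≈ -1.5592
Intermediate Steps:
Q = -6
a(L) = 4*L² (a(L) = (L + L)² = (2*L)² = 4*L²)
n(W) = 4*W
D = 374 (D = 2 + (4*(-9)² - (-6*(-4))*(-2)) = 2 + (4*81 - 24*(-2)) = 2 + (324 - 1*(-48)) = 2 + (324 + 48) = 2 + 372 = 374)
D/(-445) + 46/n(-16) = 374/(-445) + 46/((4*(-16))) = 374*(-1/445) + 46/(-64) = -374/445 + 46*(-1/64) = -374/445 - 23/32 = -22203/14240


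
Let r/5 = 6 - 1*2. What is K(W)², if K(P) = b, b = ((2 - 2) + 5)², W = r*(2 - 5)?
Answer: 625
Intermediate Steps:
r = 20 (r = 5*(6 - 1*2) = 5*(6 - 2) = 5*4 = 20)
W = -60 (W = 20*(2 - 5) = 20*(-3) = -60)
b = 25 (b = (0 + 5)² = 5² = 25)
K(P) = 25
K(W)² = 25² = 625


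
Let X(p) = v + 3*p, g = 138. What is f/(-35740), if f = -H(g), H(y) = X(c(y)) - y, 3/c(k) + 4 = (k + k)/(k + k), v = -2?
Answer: -143/35740 ≈ -0.0040011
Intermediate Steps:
c(k) = -1 (c(k) = 3/(-4 + (k + k)/(k + k)) = 3/(-4 + (2*k)/((2*k))) = 3/(-4 + (2*k)*(1/(2*k))) = 3/(-4 + 1) = 3/(-3) = 3*(-⅓) = -1)
X(p) = -2 + 3*p
H(y) = -5 - y (H(y) = (-2 + 3*(-1)) - y = (-2 - 3) - y = -5 - y)
f = 143 (f = -(-5 - 1*138) = -(-5 - 138) = -1*(-143) = 143)
f/(-35740) = 143/(-35740) = 143*(-1/35740) = -143/35740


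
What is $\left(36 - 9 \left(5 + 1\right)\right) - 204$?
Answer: $-222$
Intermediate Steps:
$\left(36 - 9 \left(5 + 1\right)\right) - 204 = \left(36 - 54\right) - 204 = -18 - 204 = -222$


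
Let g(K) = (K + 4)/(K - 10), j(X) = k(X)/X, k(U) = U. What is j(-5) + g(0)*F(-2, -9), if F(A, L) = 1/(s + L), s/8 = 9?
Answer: 313/315 ≈ 0.99365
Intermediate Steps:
s = 72 (s = 8*9 = 72)
F(A, L) = 1/(72 + L)
j(X) = 1 (j(X) = X/X = 1)
g(K) = (4 + K)/(-10 + K)
j(-5) + g(0)*F(-2, -9) = 1 + ((4 + 0)/(-10 + 0))/(72 - 9) = 1 + (4/(-10))/63 = 1 - 1/10*4*(1/63) = 1 - 2/5*1/63 = 1 - 2/315 = 313/315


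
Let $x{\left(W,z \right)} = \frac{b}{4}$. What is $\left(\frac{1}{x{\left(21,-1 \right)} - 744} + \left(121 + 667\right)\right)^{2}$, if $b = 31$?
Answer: $\frac{5385444270336}{8673025} \approx 6.2094 \cdot 10^{5}$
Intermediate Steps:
$x{\left(W,z \right)} = \frac{31}{4}$
$\left(\frac{1}{x{\left(21,-1 \right)} - 744} + \left(121 + 667\right)\right)^{2} = \left(\frac{1}{\frac{31}{4} - 744} + \left(121 + 667\right)\right)^{2} = \left(\frac{1}{- \frac{2945}{4}} + 788\right)^{2} = \left(- \frac{4}{2945} + 788\right)^{2} = \left(\frac{2320656}{2945}\right)^{2} = \frac{5385444270336}{8673025}$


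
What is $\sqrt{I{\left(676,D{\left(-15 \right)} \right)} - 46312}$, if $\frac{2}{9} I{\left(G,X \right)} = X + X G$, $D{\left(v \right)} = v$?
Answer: $\frac{i \sqrt{368038}}{2} \approx 303.33 i$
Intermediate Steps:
$I{\left(G,X \right)} = \frac{9 X}{2} + \frac{9 G X}{2}$ ($I{\left(G,X \right)} = \frac{9 \left(X + X G\right)}{2} = \frac{9 \left(X + G X\right)}{2} = \frac{9 X}{2} + \frac{9 G X}{2}$)
$\sqrt{I{\left(676,D{\left(-15 \right)} \right)} - 46312} = \sqrt{\frac{9}{2} \left(-15\right) \left(1 + 676\right) - 46312} = \sqrt{\frac{9}{2} \left(-15\right) 677 - 46312} = \sqrt{- \frac{91395}{2} - 46312} = \sqrt{- \frac{184019}{2}} = \frac{i \sqrt{368038}}{2}$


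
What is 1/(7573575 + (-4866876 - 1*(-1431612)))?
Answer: 1/4138311 ≈ 2.4164e-7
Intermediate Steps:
1/(7573575 + (-4866876 - 1*(-1431612))) = 1/(7573575 + (-4866876 + 1431612)) = 1/(7573575 - 3435264) = 1/4138311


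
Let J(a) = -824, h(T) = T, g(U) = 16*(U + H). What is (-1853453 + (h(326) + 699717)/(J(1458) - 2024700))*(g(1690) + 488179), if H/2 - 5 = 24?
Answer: -1937726414450599005/2025524 ≈ -9.5665e+11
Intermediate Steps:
H = 58 (H = 10 + 2*24 = 10 + 48 = 58)
g(U) = 928 + 16*U (g(U) = 16*(U + 58) = 16*(58 + U) = 928 + 16*U)
(-1853453 + (h(326) + 699717)/(J(1458) - 2024700))*(g(1690) + 488179) = (-1853453 + (326 + 699717)/(-824 - 2024700))*((928 + 16*1690) + 488179) = (-1853453 + 700043/(-2025524))*((928 + 27040) + 488179) = (-1853453 + 700043*(-1/2025524))*(27968 + 488179) = (-1853453 - 700043/2025524)*516147 = -3754214234415/2025524*516147 = -1937726414450599005/2025524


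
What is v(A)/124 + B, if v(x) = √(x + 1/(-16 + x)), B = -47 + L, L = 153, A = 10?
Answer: 106 + √354/744 ≈ 106.03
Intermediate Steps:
B = 106 (B = -47 + 153 = 106)
v(A)/124 + B = √((1 + 10*(-16 + 10))/(-16 + 10))/124 + 106 = √((1 + 10*(-6))/(-6))*(1/124) + 106 = √(-(1 - 60)/6)*(1/124) + 106 = √(-⅙*(-59))*(1/124) + 106 = √(59/6)*(1/124) + 106 = (√354/6)*(1/124) + 106 = √354/744 + 106 = 106 + √354/744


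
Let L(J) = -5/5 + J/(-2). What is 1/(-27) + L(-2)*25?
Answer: -1/27 ≈ -0.037037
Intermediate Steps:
L(J) = -1 - J/2 (L(J) = -5*⅕ + J*(-½) = -1 - J/2)
1/(-27) + L(-2)*25 = 1/(-27) + (-1 - ½*(-2))*25 = -1/27 + (-1 + 1)*25 = -1/27 + 0*25 = -1/27 + 0 = -1/27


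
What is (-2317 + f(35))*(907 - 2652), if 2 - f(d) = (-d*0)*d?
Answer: 4039675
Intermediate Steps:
f(d) = 2 (f(d) = 2 - -d*0*d = 2 - 0*d = 2 - 1*0 = 2 + 0 = 2)
(-2317 + f(35))*(907 - 2652) = (-2317 + 2)*(907 - 2652) = -2315*(-1745) = 4039675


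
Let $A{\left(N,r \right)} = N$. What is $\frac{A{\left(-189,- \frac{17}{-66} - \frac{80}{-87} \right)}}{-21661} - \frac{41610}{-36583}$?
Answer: $\frac{908228397}{792424363} \approx 1.1461$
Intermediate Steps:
$\frac{A{\left(-189,- \frac{17}{-66} - \frac{80}{-87} \right)}}{-21661} - \frac{41610}{-36583} = - \frac{189}{-21661} - \frac{41610}{-36583} = \left(-189\right) \left(- \frac{1}{21661}\right) - - \frac{41610}{36583} = \frac{189}{21661} + \frac{41610}{36583} = \frac{908228397}{792424363}$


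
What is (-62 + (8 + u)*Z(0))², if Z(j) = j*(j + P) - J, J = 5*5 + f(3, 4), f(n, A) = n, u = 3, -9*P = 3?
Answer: 136900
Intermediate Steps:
P = -⅓ (P = -⅑*3 = -⅓ ≈ -0.33333)
J = 28 (J = 5*5 + 3 = 25 + 3 = 28)
Z(j) = -28 + j*(-⅓ + j) (Z(j) = j*(j - ⅓) - 1*28 = j*(-⅓ + j) - 28 = -28 + j*(-⅓ + j))
(-62 + (8 + u)*Z(0))² = (-62 + (8 + 3)*(-28 + 0² - ⅓*0))² = (-62 + 11*(-28 + 0 + 0))² = (-62 + 11*(-28))² = (-62 - 308)² = (-370)² = 136900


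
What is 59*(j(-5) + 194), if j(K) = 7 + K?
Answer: 11564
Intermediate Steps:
59*(j(-5) + 194) = 59*((7 - 5) + 194) = 59*(2 + 194) = 59*196 = 11564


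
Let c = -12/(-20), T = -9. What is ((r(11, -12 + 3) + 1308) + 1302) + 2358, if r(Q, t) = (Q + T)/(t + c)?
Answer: 104323/21 ≈ 4967.8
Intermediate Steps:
c = 3/5 (c = -12*(-1/20) = 3/5 ≈ 0.60000)
r(Q, t) = (-9 + Q)/(3/5 + t) (r(Q, t) = (Q - 9)/(t + 3/5) = (-9 + Q)/(3/5 + t))
((r(11, -12 + 3) + 1308) + 1302) + 2358 = ((5*(-9 + 11)/(3 + 5*(-12 + 3)) + 1308) + 1302) + 2358 = ((5*2/(3 + 5*(-9)) + 1308) + 1302) + 2358 = ((5*2/(3 - 45) + 1308) + 1302) + 2358 = ((5*2/(-42) + 1308) + 1302) + 2358 = ((5*(-1/42)*2 + 1308) + 1302) + 2358 = ((-5/21 + 1308) + 1302) + 2358 = (27463/21 + 1302) + 2358 = 54805/21 + 2358 = 104323/21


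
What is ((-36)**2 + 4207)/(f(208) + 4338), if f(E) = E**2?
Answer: 5503/47602 ≈ 0.11560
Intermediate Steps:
((-36)**2 + 4207)/(f(208) + 4338) = ((-36)**2 + 4207)/(208**2 + 4338) = (1296 + 4207)/(43264 + 4338) = 5503/47602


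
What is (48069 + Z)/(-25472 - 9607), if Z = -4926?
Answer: -14381/11693 ≈ -1.2299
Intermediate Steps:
(48069 + Z)/(-25472 - 9607) = (48069 - 4926)/(-25472 - 9607) = 43143/(-35079) = 43143*(-1/35079) = -14381/11693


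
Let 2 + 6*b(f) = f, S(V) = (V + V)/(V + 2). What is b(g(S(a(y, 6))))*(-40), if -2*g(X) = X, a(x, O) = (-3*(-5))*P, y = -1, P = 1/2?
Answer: 1060/57 ≈ 18.596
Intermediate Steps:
P = ½ ≈ 0.50000
a(x, O) = 15/2 (a(x, O) = -3*(-5)*(½) = 15*(½) = 15/2)
S(V) = 2*V/(2 + V) (S(V) = (2*V)/(2 + V) = 2*V/(2 + V))
g(X) = -X/2
b(f) = -⅓ + f/6
b(g(S(a(y, 6))))*(-40) = (-⅓ + (-15/(2*(2 + 15/2)))/6)*(-40) = (-⅓ + (-15/(2*19/2))/6)*(-40) = (-⅓ + (-15*2/(2*19))/6)*(-40) = (-⅓ + (-½*30/19)/6)*(-40) = (-⅓ + (⅙)*(-15/19))*(-40) = (-⅓ - 5/38)*(-40) = -53/114*(-40) = 1060/57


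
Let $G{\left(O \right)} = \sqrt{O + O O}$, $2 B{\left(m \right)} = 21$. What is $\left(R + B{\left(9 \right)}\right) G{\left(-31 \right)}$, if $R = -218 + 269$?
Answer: $\frac{123 \sqrt{930}}{2} \approx 1875.5$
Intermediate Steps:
$B{\left(m \right)} = \frac{21}{2}$ ($B{\left(m \right)} = \frac{1}{2} \cdot 21 = \frac{21}{2}$)
$R = 51$
$G{\left(O \right)} = \sqrt{O + O^{2}}$
$\left(R + B{\left(9 \right)}\right) G{\left(-31 \right)} = \left(51 + \frac{21}{2}\right) \sqrt{- 31 \left(1 - 31\right)} = \frac{123 \sqrt{\left(-31\right) \left(-30\right)}}{2} = \frac{123 \sqrt{930}}{2}$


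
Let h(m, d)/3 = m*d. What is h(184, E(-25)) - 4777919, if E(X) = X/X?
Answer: -4777367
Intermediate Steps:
E(X) = 1
h(m, d) = 3*d*m (h(m, d) = 3*(m*d) = 3*(d*m) = 3*d*m)
h(184, E(-25)) - 4777919 = 3*1*184 - 4777919 = 552 - 4777919 = -4777367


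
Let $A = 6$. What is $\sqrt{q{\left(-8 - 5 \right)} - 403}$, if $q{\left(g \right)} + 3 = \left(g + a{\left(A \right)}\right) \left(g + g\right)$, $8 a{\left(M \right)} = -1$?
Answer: $\frac{i \sqrt{259}}{2} \approx 8.0467 i$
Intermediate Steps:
$a{\left(M \right)} = - \frac{1}{8}$ ($a{\left(M \right)} = \frac{1}{8} \left(-1\right) = - \frac{1}{8}$)
$q{\left(g \right)} = -3 + 2 g \left(- \frac{1}{8} + g\right)$ ($q{\left(g \right)} = -3 + \left(g - \frac{1}{8}\right) \left(g + g\right) = -3 + \left(- \frac{1}{8} + g\right) 2 g = -3 + 2 g \left(- \frac{1}{8} + g\right)$)
$\sqrt{q{\left(-8 - 5 \right)} - 403} = \sqrt{\left(-3 + 2 \left(-8 - 5\right)^{2} - \frac{-8 - 5}{4}\right) - 403} = \sqrt{\left(-3 + 2 \left(-13\right)^{2} - - \frac{13}{4}\right) - 403} = \sqrt{\left(-3 + 2 \cdot 169 + \frac{13}{4}\right) - 403} = \sqrt{\left(-3 + 338 + \frac{13}{4}\right) - 403} = \sqrt{\frac{1353}{4} - 403} = \sqrt{- \frac{259}{4}} = \frac{i \sqrt{259}}{2}$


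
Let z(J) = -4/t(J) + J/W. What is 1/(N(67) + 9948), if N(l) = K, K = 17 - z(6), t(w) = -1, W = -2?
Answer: 1/9964 ≈ 0.00010036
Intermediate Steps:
z(J) = 4 - J/2 (z(J) = -4/(-1) + J/(-2) = -4*(-1) + J*(-½) = 4 - J/2)
K = 16 (K = 17 - (4 - ½*6) = 17 - (4 - 3) = 17 - 1*1 = 17 - 1 = 16)
N(l) = 16
1/(N(67) + 9948) = 1/(16 + 9948) = 1/9964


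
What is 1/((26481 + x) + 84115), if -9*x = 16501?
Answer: 9/978863 ≈ 9.1943e-6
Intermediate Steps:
x = -16501/9 (x = -⅑*16501 = -16501/9 ≈ -1833.4)
1/((26481 + x) + 84115) = 1/((26481 - 16501/9) + 84115) = 1/(221828/9 + 84115) = 1/(978863/9) = 9/978863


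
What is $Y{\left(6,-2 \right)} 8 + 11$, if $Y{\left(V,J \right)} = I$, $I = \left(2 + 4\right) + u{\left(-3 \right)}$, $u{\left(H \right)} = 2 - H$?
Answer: $99$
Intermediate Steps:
$I = 11$ ($I = \left(2 + 4\right) + \left(2 - -3\right) = 6 + \left(2 + 3\right) = 6 + 5 = 11$)
$Y{\left(V,J \right)} = 11$
$Y{\left(6,-2 \right)} 8 + 11 = 11 \cdot 8 + 11 = 88 + 11 = 99$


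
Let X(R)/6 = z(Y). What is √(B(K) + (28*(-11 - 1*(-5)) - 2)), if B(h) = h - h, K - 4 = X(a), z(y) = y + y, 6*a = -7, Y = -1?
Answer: I*√170 ≈ 13.038*I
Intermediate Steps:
a = -7/6 (a = (⅙)*(-7) = -7/6 ≈ -1.1667)
z(y) = 2*y
X(R) = -12 (X(R) = 6*(2*(-1)) = 6*(-2) = -12)
K = -8 (K = 4 - 12 = -8)
B(h) = 0
√(B(K) + (28*(-11 - 1*(-5)) - 2)) = √(0 + (28*(-11 - 1*(-5)) - 2)) = √(0 + (28*(-11 + 5) - 2)) = √(0 + (28*(-6) - 2)) = √(0 + (-168 - 2)) = √(0 - 170) = √(-170) = I*√170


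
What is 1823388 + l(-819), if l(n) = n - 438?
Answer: 1822131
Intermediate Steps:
l(n) = -438 + n
1823388 + l(-819) = 1823388 + (-438 - 819) = 1823388 - 1257 = 1822131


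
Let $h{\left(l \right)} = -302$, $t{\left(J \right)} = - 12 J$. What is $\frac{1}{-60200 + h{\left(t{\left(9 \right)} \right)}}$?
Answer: $- \frac{1}{60502} \approx -1.6528 \cdot 10^{-5}$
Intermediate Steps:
$\frac{1}{-60200 + h{\left(t{\left(9 \right)} \right)}} = \frac{1}{-60200 - 302} = \frac{1}{-60502} = - \frac{1}{60502}$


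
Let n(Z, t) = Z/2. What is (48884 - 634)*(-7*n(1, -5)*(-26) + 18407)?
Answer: 892528500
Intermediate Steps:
n(Z, t) = Z/2 (n(Z, t) = Z*(½) = Z/2)
(48884 - 634)*(-7*n(1, -5)*(-26) + 18407) = (48884 - 634)*(-7/2*(-26) + 18407) = 48250*(-7*½*(-26) + 18407) = 48250*(-7/2*(-26) + 18407) = 48250*(91 + 18407) = 48250*18498 = 892528500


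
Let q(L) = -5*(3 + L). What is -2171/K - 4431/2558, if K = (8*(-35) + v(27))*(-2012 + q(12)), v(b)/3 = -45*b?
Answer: -36301979143/20953793050 ≈ -1.7325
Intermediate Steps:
q(L) = -15 - 5*L
v(b) = -135*b (v(b) = 3*(-45*b) = -135*b)
K = 8191475 (K = (8*(-35) - 135*27)*(-2012 + (-15 - 5*12)) = (-280 - 3645)*(-2012 + (-15 - 60)) = -3925*(-2012 - 75) = -3925*(-2087) = 8191475)
-2171/K - 4431/2558 = -2171/8191475 - 4431/2558 = -36301979143/20953793050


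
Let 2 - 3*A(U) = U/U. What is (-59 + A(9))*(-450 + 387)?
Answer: 3696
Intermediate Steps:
A(U) = ⅓ (A(U) = ⅔ - U/(3*U) = ⅔ - ⅓*1 = ⅔ - ⅓ = ⅓)
(-59 + A(9))*(-450 + 387) = (-59 + ⅓)*(-450 + 387) = -176/3*(-63) = 3696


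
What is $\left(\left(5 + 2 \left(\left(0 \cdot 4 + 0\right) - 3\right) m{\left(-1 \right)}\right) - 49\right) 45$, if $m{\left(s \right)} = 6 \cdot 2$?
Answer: $-5220$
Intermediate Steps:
$m{\left(s \right)} = 12$
$\left(\left(5 + 2 \left(\left(0 \cdot 4 + 0\right) - 3\right) m{\left(-1 \right)}\right) - 49\right) 45 = \left(\left(5 + 2 \left(\left(0 \cdot 4 + 0\right) - 3\right) 12\right) - 49\right) 45 = \left(\left(5 + 2 \left(\left(0 + 0\right) - 3\right) 12\right) - 49\right) 45 = \left(\left(5 + 2 \left(0 - 3\right) 12\right) - 49\right) 45 = \left(\left(5 + 2 \left(\left(-3\right) 12\right)\right) - 49\right) 45 = \left(\left(5 + 2 \left(-36\right)\right) - 49\right) 45 = \left(\left(5 - 72\right) - 49\right) 45 = \left(-67 - 49\right) 45 = \left(-116\right) 45 = -5220$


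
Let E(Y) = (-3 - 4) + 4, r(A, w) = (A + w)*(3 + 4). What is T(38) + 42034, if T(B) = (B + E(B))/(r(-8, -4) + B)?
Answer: 1933529/46 ≈ 42033.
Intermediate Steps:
r(A, w) = 7*A + 7*w (r(A, w) = (A + w)*7 = 7*A + 7*w)
E(Y) = -3 (E(Y) = -7 + 4 = -3)
T(B) = (-3 + B)/(-84 + B) (T(B) = (B - 3)/((7*(-8) + 7*(-4)) + B) = (-3 + B)/((-56 - 28) + B) = (-3 + B)/(-84 + B))
T(38) + 42034 = (-3 + 38)/(-84 + 38) + 42034 = 35/(-46) + 42034 = -1/46*35 + 42034 = -35/46 + 42034 = 1933529/46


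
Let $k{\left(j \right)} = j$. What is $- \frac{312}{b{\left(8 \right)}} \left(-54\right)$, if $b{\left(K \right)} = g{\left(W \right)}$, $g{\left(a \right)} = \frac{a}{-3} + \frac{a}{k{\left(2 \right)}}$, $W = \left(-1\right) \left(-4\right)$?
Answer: $25272$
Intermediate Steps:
$W = 4$
$g{\left(a \right)} = \frac{a}{6}$ ($g{\left(a \right)} = \frac{a}{-3} + \frac{a}{2} = a \left(- \frac{1}{3}\right) + a \frac{1}{2} = - \frac{a}{3} + \frac{a}{2} = \frac{a}{6}$)
$b{\left(K \right)} = \frac{2}{3}$ ($b{\left(K \right)} = \frac{1}{6} \cdot 4 = \frac{2}{3}$)
$- \frac{312}{b{\left(8 \right)}} \left(-54\right) = - \frac{312}{\frac{2}{3}} \left(-54\right) = \left(-312\right) \frac{3}{2} \left(-54\right) = \left(-468\right) \left(-54\right) = 25272$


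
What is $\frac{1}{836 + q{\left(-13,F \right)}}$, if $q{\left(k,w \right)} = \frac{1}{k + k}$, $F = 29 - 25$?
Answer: $\frac{26}{21735} \approx 0.0011962$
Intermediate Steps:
$F = 4$
$q{\left(k,w \right)} = \frac{1}{2 k}$
$\frac{1}{836 + q{\left(-13,F \right)}} = \frac{1}{836 + \frac{1}{2 \left(-13\right)}} = \frac{1}{836 + \frac{1}{2} \left(- \frac{1}{13}\right)} = \frac{1}{836 - \frac{1}{26}} = \frac{1}{\frac{21735}{26}} = \frac{26}{21735}$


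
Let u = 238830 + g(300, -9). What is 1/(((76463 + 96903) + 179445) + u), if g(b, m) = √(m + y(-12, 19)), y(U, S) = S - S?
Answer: 591641/350039072890 - 3*I/350039072890 ≈ 1.6902e-6 - 8.5705e-12*I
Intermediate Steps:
y(U, S) = 0
g(b, m) = √m (g(b, m) = √(m + 0) = √m)
u = 238830 + 3*I (u = 238830 + √(-9) = 238830 + 3*I ≈ 2.3883e+5 + 3.0*I)
1/(((76463 + 96903) + 179445) + u) = 1/(((76463 + 96903) + 179445) + (238830 + 3*I)) = 1/((173366 + 179445) + (238830 + 3*I)) = 1/(352811 + (238830 + 3*I)) = 1/(591641 + 3*I) = (591641 - 3*I)/350039072890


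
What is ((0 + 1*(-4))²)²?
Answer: 256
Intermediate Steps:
((0 + 1*(-4))²)² = ((0 - 4)²)² = ((-4)²)² = 16² = 256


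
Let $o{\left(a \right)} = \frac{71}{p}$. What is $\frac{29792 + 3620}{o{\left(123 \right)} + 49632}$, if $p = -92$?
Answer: $\frac{3073904}{4566073} \approx 0.67321$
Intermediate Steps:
$o{\left(a \right)} = - \frac{71}{92}$ ($o{\left(a \right)} = \frac{71}{-92} = 71 \left(- \frac{1}{92}\right) = - \frac{71}{92}$)
$\frac{29792 + 3620}{o{\left(123 \right)} + 49632} = \frac{29792 + 3620}{- \frac{71}{92} + 49632} = \frac{33412}{\frac{4566073}{92}} = 33412 \cdot \frac{92}{4566073} = \frac{3073904}{4566073}$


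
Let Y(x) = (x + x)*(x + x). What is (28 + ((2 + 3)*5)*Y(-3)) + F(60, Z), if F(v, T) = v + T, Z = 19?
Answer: 1007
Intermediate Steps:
Y(x) = 4*x² (Y(x) = (2*x)*(2*x) = 4*x²)
F(v, T) = T + v
(28 + ((2 + 3)*5)*Y(-3)) + F(60, Z) = (28 + ((2 + 3)*5)*(4*(-3)²)) + (19 + 60) = (28 + (5*5)*(4*9)) + 79 = (28 + 25*36) + 79 = (28 + 900) + 79 = 928 + 79 = 1007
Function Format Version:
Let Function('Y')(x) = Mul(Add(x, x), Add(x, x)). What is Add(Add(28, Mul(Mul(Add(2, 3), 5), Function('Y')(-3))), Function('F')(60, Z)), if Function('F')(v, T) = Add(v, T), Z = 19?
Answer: 1007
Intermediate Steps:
Function('Y')(x) = Mul(4, Pow(x, 2)) (Function('Y')(x) = Mul(Mul(2, x), Mul(2, x)) = Mul(4, Pow(x, 2)))
Function('F')(v, T) = Add(T, v)
Add(Add(28, Mul(Mul(Add(2, 3), 5), Function('Y')(-3))), Function('F')(60, Z)) = Add(Add(28, Mul(Mul(Add(2, 3), 5), Mul(4, Pow(-3, 2)))), Add(19, 60)) = Add(Add(28, Mul(Mul(5, 5), Mul(4, 9))), 79) = Add(Add(28, Mul(25, 36)), 79) = Add(Add(28, 900), 79) = Add(928, 79) = 1007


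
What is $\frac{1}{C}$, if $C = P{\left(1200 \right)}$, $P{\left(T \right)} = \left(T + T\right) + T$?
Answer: $\frac{1}{3600} \approx 0.00027778$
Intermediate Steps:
$P{\left(T \right)} = 3 T$ ($P{\left(T \right)} = 2 T + T = 3 T$)
$C = 3600$ ($C = 3 \cdot 1200 = 3600$)
$\frac{1}{C} = \frac{1}{3600}$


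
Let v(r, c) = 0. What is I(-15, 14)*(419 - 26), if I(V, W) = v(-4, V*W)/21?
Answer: 0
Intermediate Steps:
I(V, W) = 0 (I(V, W) = 0/21 = 0*(1/21) = 0)
I(-15, 14)*(419 - 26) = 0*(419 - 26) = 0*393 = 0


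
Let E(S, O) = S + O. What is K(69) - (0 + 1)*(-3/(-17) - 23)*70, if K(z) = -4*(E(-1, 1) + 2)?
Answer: 27024/17 ≈ 1589.6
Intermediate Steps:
E(S, O) = O + S
K(z) = -8 (K(z) = -4*((1 - 1) + 2) = -4*(0 + 2) = -4*2 = -8)
K(69) - (0 + 1)*(-3/(-17) - 23)*70 = -8 - (0 + 1)*(-3/(-17) - 23)*70 = -8 - 1*(-3*(-1/17) - 23)*70 = -8 - 1*(3/17 - 23)*70 = -8 - 1*(-388/17)*70 = -8 - (-388)*70/17 = -8 - 1*(-27160/17) = -8 + 27160/17 = 27024/17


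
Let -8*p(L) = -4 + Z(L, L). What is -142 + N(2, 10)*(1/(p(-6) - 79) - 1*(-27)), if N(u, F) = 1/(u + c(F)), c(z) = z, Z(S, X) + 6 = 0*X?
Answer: -521551/3732 ≈ -139.75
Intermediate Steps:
Z(S, X) = -6 (Z(S, X) = -6 + 0*X = -6 + 0 = -6)
N(u, F) = 1/(F + u) (N(u, F) = 1/(u + F) = 1/(F + u))
p(L) = 5/4 (p(L) = -(-4 - 6)/8 = -⅛*(-10) = 5/4)
-142 + N(2, 10)*(1/(p(-6) - 79) - 1*(-27)) = -142 + (1/(5/4 - 79) - 1*(-27))/(10 + 2) = -142 + (1/(-311/4) + 27)/12 = -142 + (-4/311 + 27)/12 = -142 + (1/12)*(8393/311) = -142 + 8393/3732 = -521551/3732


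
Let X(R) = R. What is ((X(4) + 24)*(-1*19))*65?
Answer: -34580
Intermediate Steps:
((X(4) + 24)*(-1*19))*65 = ((4 + 24)*(-1*19))*65 = (28*(-19))*65 = -532*65 = -34580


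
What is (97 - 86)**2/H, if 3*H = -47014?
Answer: -33/4274 ≈ -0.0077211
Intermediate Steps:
H = -47014/3 (H = (1/3)*(-47014) = -47014/3 ≈ -15671.)
(97 - 86)**2/H = (97 - 86)**2/(-47014/3) = 11**2*(-3/47014) = 121*(-3/47014) = -33/4274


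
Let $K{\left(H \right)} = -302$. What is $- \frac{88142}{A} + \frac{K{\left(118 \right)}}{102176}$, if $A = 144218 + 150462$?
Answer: $- \frac{568436897}{1881826480} \approx -0.30207$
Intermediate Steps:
$A = 294680$
$- \frac{88142}{A} + \frac{K{\left(118 \right)}}{102176} = - \frac{88142}{294680} - \frac{302}{102176} = \left(-88142\right) \frac{1}{294680} - \frac{151}{51088} = - \frac{44071}{147340} - \frac{151}{51088} = - \frac{568436897}{1881826480}$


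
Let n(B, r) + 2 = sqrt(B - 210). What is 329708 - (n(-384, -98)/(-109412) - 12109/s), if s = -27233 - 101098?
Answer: 2314706334916403/7020475686 + 3*I*sqrt(66)/109412 ≈ 3.2971e+5 + 0.00022276*I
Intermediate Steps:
n(B, r) = -2 + sqrt(-210 + B) (n(B, r) = -2 + sqrt(B - 210) = -2 + sqrt(-210 + B))
s = -128331
329708 - (n(-384, -98)/(-109412) - 12109/s) = 329708 - ((-2 + sqrt(-210 - 384))/(-109412) - 12109/(-128331)) = 329708 - ((-2 + sqrt(-594))*(-1/109412) - 12109*(-1/128331)) = 329708 - ((-2 + 3*I*sqrt(66))*(-1/109412) + 12109/128331) = 329708 - ((1/54706 - 3*I*sqrt(66)/109412) + 12109/128331) = 329708 - (662563285/7020475686 - 3*I*sqrt(66)/109412) = 329708 + (-662563285/7020475686 + 3*I*sqrt(66)/109412) = 2314706334916403/7020475686 + 3*I*sqrt(66)/109412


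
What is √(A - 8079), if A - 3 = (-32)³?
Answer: 2*I*√10211 ≈ 202.1*I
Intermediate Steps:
A = -32765 (A = 3 + (-32)³ = 3 - 32768 = -32765)
√(A - 8079) = √(-32765 - 8079) = √(-40844) = 2*I*√10211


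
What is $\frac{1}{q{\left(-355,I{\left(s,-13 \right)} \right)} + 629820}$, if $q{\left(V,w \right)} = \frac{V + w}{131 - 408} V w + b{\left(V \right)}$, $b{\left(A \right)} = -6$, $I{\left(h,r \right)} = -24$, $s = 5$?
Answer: $\frac{277}{177687558} \approx 1.5589 \cdot 10^{-6}$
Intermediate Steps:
$q{\left(V,w \right)} = -6 + V w \left(- \frac{V}{277} - \frac{w}{277}\right)$ ($q{\left(V,w \right)} = \frac{V + w}{131 - 408} V w - 6 = \frac{V + w}{-277} V w - 6 = \left(V + w\right) \left(- \frac{1}{277}\right) V w - 6 = \left(- \frac{V}{277} - \frac{w}{277}\right) V w - 6 = V \left(- \frac{V}{277} - \frac{w}{277}\right) w - 6 = V w \left(- \frac{V}{277} - \frac{w}{277}\right) - 6 = -6 + V w \left(- \frac{V}{277} - \frac{w}{277}\right)$)
$\frac{1}{q{\left(-355,I{\left(s,-13 \right)} \right)} + 629820} = \frac{1}{\left(-6 - - \frac{355 \left(-24\right)^{2}}{277} - - \frac{24 \left(-355\right)^{2}}{277}\right) + 629820} = \frac{1}{\left(-6 - \left(- \frac{355}{277}\right) 576 - \left(- \frac{24}{277}\right) 126025\right) + 629820} = \frac{1}{\left(-6 + \frac{204480}{277} + \frac{3024600}{277}\right) + 629820} = \frac{1}{\frac{3227418}{277} + 629820} = \frac{1}{\frac{177687558}{277}} = \frac{277}{177687558}$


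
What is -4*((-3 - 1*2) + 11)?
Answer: -24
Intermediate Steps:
-4*((-3 - 1*2) + 11) = -4*((-3 - 2) + 11) = -4*(-5 + 11) = -4*6 = -24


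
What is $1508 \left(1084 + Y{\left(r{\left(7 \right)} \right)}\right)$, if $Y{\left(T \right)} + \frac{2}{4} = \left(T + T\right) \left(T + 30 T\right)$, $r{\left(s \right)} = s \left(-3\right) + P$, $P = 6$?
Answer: $22670518$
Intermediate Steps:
$r{\left(s \right)} = 6 - 3 s$ ($r{\left(s \right)} = s \left(-3\right) + 6 = - 3 s + 6 = 6 - 3 s$)
$Y{\left(T \right)} = - \frac{1}{2} + 62 T^{2}$ ($Y{\left(T \right)} = - \frac{1}{2} + \left(T + T\right) \left(T + 30 T\right) = - \frac{1}{2} + 2 T 31 T = - \frac{1}{2} + 62 T^{2}$)
$1508 \left(1084 + Y{\left(r{\left(7 \right)} \right)}\right) = 1508 \left(1084 - \left(\frac{1}{2} - 62 \left(6 - 21\right)^{2}\right)\right) = 1508 \left(1084 - \left(\frac{1}{2} - 62 \left(-15\right)^{2}\right)\right) = 1508 \left(1084 + \left(- \frac{1}{2} + 62 \cdot 225\right)\right) = 1508 \left(1084 + \left(- \frac{1}{2} + 13950\right)\right) = 1508 \left(1084 + \frac{27899}{2}\right) = 1508 \cdot \frac{30067}{2} = 22670518$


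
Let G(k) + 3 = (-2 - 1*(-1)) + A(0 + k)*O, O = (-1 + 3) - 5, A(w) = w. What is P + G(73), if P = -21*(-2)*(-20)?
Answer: -1063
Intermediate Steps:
P = -840 (P = 42*(-20) = -840)
O = -3 (O = 2 - 5 = -3)
G(k) = -4 - 3*k (G(k) = -3 + ((-2 - 1*(-1)) + (0 + k)*(-3)) = -3 + ((-2 + 1) + k*(-3)) = -3 + (-1 - 3*k) = -4 - 3*k)
P + G(73) = -840 + (-4 - 3*73) = -840 + (-4 - 219) = -840 - 223 = -1063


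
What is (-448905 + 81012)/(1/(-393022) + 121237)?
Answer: -48196680882/15882936071 ≈ -3.0345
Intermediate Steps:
(-448905 + 81012)/(1/(-393022) + 121237) = -367893/(-1/393022 + 121237) = -367893/47648808213/393022 = -367893*393022/47648808213 = -48196680882/15882936071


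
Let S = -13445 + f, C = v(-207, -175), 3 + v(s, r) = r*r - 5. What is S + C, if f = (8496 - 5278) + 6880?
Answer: 27270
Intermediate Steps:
f = 10098 (f = 3218 + 6880 = 10098)
v(s, r) = -8 + r**2 (v(s, r) = -3 + (r*r - 5) = -3 + (r**2 - 5) = -3 + (-5 + r**2) = -8 + r**2)
C = 30617 (C = -8 + (-175)**2 = -8 + 30625 = 30617)
S = -3347 (S = -13445 + 10098 = -3347)
S + C = -3347 + 30617 = 27270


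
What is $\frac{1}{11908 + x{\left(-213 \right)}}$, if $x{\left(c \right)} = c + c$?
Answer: $\frac{1}{11482} \approx 8.7093 \cdot 10^{-5}$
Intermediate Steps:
$x{\left(c \right)} = 2 c$
$\frac{1}{11908 + x{\left(-213 \right)}} = \frac{1}{11908 + 2 \left(-213\right)} = \frac{1}{11908 - 426} = \frac{1}{11482}$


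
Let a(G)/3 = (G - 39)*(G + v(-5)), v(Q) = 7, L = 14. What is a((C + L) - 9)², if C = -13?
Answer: 19881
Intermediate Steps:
a(G) = 3*(-39 + G)*(7 + G) (a(G) = 3*((G - 39)*(G + 7)) = 3*((-39 + G)*(7 + G)) = 3*(-39 + G)*(7 + G))
a((C + L) - 9)² = (-819 - 96*((-13 + 14) - 9) + 3*((-13 + 14) - 9)²)² = (-819 - 96*(1 - 9) + 3*(1 - 9)²)² = (-819 - 96*(-8) + 3*(-8)²)² = (-819 + 768 + 3*64)² = (-819 + 768 + 192)² = 141² = 19881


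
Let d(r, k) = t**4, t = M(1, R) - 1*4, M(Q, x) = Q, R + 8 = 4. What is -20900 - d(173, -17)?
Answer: -20981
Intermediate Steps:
R = -4 (R = -8 + 4 = -4)
t = -3 (t = 1 - 1*4 = 1 - 4 = -3)
d(r, k) = 81 (d(r, k) = (-3)**4 = 81)
-20900 - d(173, -17) = -20900 - 1*81 = -20900 - 81 = -20981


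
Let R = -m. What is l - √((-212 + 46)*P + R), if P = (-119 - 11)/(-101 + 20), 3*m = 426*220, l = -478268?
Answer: -478268 - 2*I*√638005/9 ≈ -4.7827e+5 - 177.5*I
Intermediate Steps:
m = 31240 (m = (426*220)/3 = (⅓)*93720 = 31240)
R = -31240 (R = -1*31240 = -31240)
P = 130/81 (P = -130/(-81) = -130*(-1/81) = 130/81 ≈ 1.6049)
l - √((-212 + 46)*P + R) = -478268 - √((-212 + 46)*(130/81) - 31240) = -478268 - √(-166*130/81 - 31240) = -478268 - √(-21580/81 - 31240) = -478268 - √(-2552020/81) = -478268 - 2*I*√638005/9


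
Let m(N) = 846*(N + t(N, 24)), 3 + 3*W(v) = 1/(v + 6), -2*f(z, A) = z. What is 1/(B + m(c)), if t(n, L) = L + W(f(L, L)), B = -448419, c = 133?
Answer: -1/316490 ≈ -3.1597e-6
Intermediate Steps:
f(z, A) = -z/2
W(v) = -1 + 1/(3*(6 + v)) (W(v) = -1 + 1/(3*(v + 6)) = -1 + 1/(3*(6 + v)))
t(n, L) = L + (-17/3 + L/2)/(6 - L/2) (t(n, L) = L + (-17/3 - (-1)*L/2)/(6 - L/2) = L + (-17/3 + L/2)/(6 - L/2))
m(N) = 19411 + 846*N (m(N) = 846*(N + (34/3 + 24² - 13*24)/(-12 + 24)) = 846*(N + (34/3 + 576 - 312)/12) = 846*(N + (1/12)*(826/3)) = 846*(N + 413/18) = 846*(413/18 + N) = 19411 + 846*N)
1/(B + m(c)) = 1/(-448419 + (19411 + 846*133)) = 1/(-448419 + (19411 + 112518)) = 1/(-448419 + 131929) = 1/(-316490) = -1/316490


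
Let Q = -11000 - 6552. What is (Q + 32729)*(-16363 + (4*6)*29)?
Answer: -237778059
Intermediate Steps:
Q = -17552
(Q + 32729)*(-16363 + (4*6)*29) = (-17552 + 32729)*(-16363 + (4*6)*29) = 15177*(-16363 + 24*29) = 15177*(-16363 + 696) = 15177*(-15667) = -237778059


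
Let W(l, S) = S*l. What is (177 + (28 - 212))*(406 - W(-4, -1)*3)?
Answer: -2758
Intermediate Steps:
(177 + (28 - 212))*(406 - W(-4, -1)*3) = (177 + (28 - 212))*(406 - (-1)*(-4)*3) = (177 - 184)*(406 - 1*4*3) = -7*(406 - 4*3) = -7*(406 - 12) = -7*394 = -2758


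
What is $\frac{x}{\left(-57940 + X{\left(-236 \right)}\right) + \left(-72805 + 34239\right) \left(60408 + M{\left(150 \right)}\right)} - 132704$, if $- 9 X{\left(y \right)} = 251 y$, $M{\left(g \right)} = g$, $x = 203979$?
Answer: $- \frac{2789408976663715}{21019780676} \approx -1.327 \cdot 10^{5}$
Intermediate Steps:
$X{\left(y \right)} = - \frac{251 y}{9}$
$\frac{x}{\left(-57940 + X{\left(-236 \right)}\right) + \left(-72805 + 34239\right) \left(60408 + M{\left(150 \right)}\right)} - 132704 = \frac{203979}{\left(-57940 - - \frac{59236}{9}\right) + \left(-72805 + 34239\right) \left(60408 + 150\right)} - 132704 = \frac{203979}{\left(-57940 + \frac{59236}{9}\right) - 2335479828} - 132704 = \frac{203979}{- \frac{462224}{9} - 2335479828} - 132704 = \frac{203979}{- \frac{21019780676}{9}} - 132704 = 203979 \left(- \frac{9}{21019780676}\right) - 132704 = - \frac{1835811}{21019780676} - 132704 = - \frac{2789408976663715}{21019780676}$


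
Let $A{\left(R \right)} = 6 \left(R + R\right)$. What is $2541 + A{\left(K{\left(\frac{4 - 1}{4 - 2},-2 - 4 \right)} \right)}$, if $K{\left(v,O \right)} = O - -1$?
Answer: $2481$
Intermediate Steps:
$K{\left(v,O \right)} = 1 + O$ ($K{\left(v,O \right)} = O + 1 = 1 + O$)
$A{\left(R \right)} = 12 R$ ($A{\left(R \right)} = 6 \cdot 2 R = 12 R$)
$2541 + A{\left(K{\left(\frac{4 - 1}{4 - 2},-2 - 4 \right)} \right)} = 2541 + 12 \left(1 - 6\right) = 2541 + 12 \left(-5\right) = 2541 - 60 = 2481$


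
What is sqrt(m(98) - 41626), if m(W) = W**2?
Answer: 3*I*sqrt(3558) ≈ 178.95*I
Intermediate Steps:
sqrt(m(98) - 41626) = sqrt(98**2 - 41626) = sqrt(9604 - 41626) = sqrt(-32022) = 3*I*sqrt(3558)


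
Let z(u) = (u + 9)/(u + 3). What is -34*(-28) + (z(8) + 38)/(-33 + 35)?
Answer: 21379/22 ≈ 971.77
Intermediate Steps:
z(u) = (9 + u)/(3 + u)
-34*(-28) + (z(8) + 38)/(-33 + 35) = -34*(-28) + ((9 + 8)/(3 + 8) + 38)/(-33 + 35) = 952 + (17/11 + 38)/2 = 952 + ((1/11)*17 + 38)*(½) = 952 + (17/11 + 38)*(½) = 952 + (435/11)*(½) = 952 + 435/22 = 21379/22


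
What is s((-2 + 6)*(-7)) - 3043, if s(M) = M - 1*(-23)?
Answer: -3048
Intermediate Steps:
s(M) = 23 + M (s(M) = M + 23 = 23 + M)
s((-2 + 6)*(-7)) - 3043 = (23 + (-2 + 6)*(-7)) - 3043 = (23 + 4*(-7)) - 3043 = (23 - 28) - 3043 = -5 - 3043 = -3048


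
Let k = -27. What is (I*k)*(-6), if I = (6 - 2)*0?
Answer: 0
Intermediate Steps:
I = 0 (I = 4*0 = 0)
(I*k)*(-6) = (0*(-27))*(-6) = 0*(-6) = 0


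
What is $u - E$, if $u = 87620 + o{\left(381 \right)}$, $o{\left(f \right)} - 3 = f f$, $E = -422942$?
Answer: $655726$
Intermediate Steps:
$o{\left(f \right)} = 3 + f^{2}$ ($o{\left(f \right)} = 3 + f f = 3 + f^{2}$)
$u = 232784$ ($u = 87620 + \left(3 + 381^{2}\right) = 87620 + \left(3 + 145161\right) = 87620 + 145164 = 232784$)
$u - E = 232784 - -422942 = 232784 + 422942 = 655726$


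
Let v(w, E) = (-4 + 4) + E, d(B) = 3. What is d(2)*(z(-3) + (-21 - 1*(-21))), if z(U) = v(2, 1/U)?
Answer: -1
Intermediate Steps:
v(w, E) = E (v(w, E) = 0 + E = E)
z(U) = 1/U
d(2)*(z(-3) + (-21 - 1*(-21))) = 3*(1/(-3) + (-21 - 1*(-21))) = 3*(-1/3 + (-21 + 21)) = 3*(-1/3 + 0) = 3*(-1/3) = -1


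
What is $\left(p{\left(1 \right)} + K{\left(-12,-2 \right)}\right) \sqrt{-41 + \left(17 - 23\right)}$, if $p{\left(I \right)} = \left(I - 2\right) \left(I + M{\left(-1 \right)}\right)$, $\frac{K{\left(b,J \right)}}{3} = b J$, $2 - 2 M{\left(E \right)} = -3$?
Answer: $\frac{137 i \sqrt{47}}{2} \approx 469.61 i$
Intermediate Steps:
$M{\left(E \right)} = \frac{5}{2}$ ($M{\left(E \right)} = 1 - - \frac{3}{2} = 1 + \frac{3}{2} = \frac{5}{2}$)
$K{\left(b,J \right)} = 3 J b$ ($K{\left(b,J \right)} = 3 b J = 3 J b$)
$p{\left(I \right)} = \left(-2 + I\right) \left(\frac{5}{2} + I\right)$ ($p{\left(I \right)} = \left(I - 2\right) \left(I + \frac{5}{2}\right) = \left(-2 + I\right) \left(\frac{5}{2} + I\right)$)
$\left(p{\left(1 \right)} + K{\left(-12,-2 \right)}\right) \sqrt{-41 + \left(17 - 23\right)} = \left(\left(-5 + 1^{2} + \frac{1}{2} \cdot 1\right) + 3 \left(-2\right) \left(-12\right)\right) \sqrt{-41 + \left(17 - 23\right)} = \left(\left(-5 + 1 + \frac{1}{2}\right) + 72\right) \sqrt{-41 + \left(17 - 23\right)} = \left(- \frac{7}{2} + 72\right) \sqrt{-41 - 6} = \frac{137 \sqrt{-47}}{2} = \frac{137 i \sqrt{47}}{2}$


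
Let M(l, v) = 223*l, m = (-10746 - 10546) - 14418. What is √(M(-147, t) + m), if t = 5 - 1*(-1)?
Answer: I*√68491 ≈ 261.71*I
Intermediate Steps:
t = 6 (t = 5 + 1 = 6)
m = -35710 (m = -21292 - 14418 = -35710)
√(M(-147, t) + m) = √(223*(-147) - 35710) = √(-32781 - 35710) = √(-68491) = I*√68491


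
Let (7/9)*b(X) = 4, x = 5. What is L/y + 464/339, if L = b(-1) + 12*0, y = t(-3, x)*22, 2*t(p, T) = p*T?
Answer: 174572/130515 ≈ 1.3376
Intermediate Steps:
t(p, T) = T*p/2 (t(p, T) = (p*T)/2 = (T*p)/2 = T*p/2)
b(X) = 36/7 (b(X) = (9/7)*4 = 36/7)
y = -165 (y = ((½)*5*(-3))*22 = -15/2*22 = -165)
L = 36/7 (L = 36/7 + 12*0 = 36/7 + 0 = 36/7 ≈ 5.1429)
L/y + 464/339 = (36/7)/(-165) + 464/339 = (36/7)*(-1/165) + 464*(1/339) = -12/385 + 464/339 = 174572/130515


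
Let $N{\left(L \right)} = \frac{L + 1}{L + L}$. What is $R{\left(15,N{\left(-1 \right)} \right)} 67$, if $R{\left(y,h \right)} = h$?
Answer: $0$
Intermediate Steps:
$N{\left(L \right)} = \frac{1 + L}{2 L}$
$R{\left(15,N{\left(-1 \right)} \right)} 67 = \frac{1 - 1}{2 \left(-1\right)} 67 = \frac{1}{2} \left(-1\right) 0 \cdot 67 = 0 \cdot 67 = 0$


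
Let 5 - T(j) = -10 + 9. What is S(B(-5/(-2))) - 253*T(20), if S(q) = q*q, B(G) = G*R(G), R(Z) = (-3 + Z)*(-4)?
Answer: -1493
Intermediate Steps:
R(Z) = 12 - 4*Z
T(j) = 6 (T(j) = 5 - (-10 + 9) = 5 - 1*(-1) = 5 + 1 = 6)
B(G) = G*(12 - 4*G)
S(q) = q²
S(B(-5/(-2))) - 253*T(20) = (4*(-5/(-2))*(3 - (-5)/(-2)))² - 253*6 = (4*(-5*(-½))*(3 - (-5)*(-1)/2))² - 1518 = (4*(5/2)*(3 - 1*5/2))² - 1518 = (4*(5/2)*(3 - 5/2))² - 1518 = (4*(5/2)*(½))² - 1518 = 5² - 1518 = 25 - 1518 = -1493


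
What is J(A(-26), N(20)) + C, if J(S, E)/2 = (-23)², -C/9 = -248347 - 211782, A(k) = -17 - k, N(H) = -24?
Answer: 4142219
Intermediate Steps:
C = 4141161 (C = -9*(-248347 - 211782) = -9*(-460129) = 4141161)
J(S, E) = 1058 (J(S, E) = 2*(-23)² = 2*529 = 1058)
J(A(-26), N(20)) + C = 1058 + 4141161 = 4142219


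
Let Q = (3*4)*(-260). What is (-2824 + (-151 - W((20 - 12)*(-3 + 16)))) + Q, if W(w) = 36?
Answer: -6131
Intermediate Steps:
Q = -3120 (Q = 12*(-260) = -3120)
(-2824 + (-151 - W((20 - 12)*(-3 + 16)))) + Q = (-2824 + (-151 - 1*36)) - 3120 = (-2824 + (-151 - 36)) - 3120 = (-2824 - 187) - 3120 = -3011 - 3120 = -6131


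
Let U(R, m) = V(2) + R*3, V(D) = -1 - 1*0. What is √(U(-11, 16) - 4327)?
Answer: 7*I*√89 ≈ 66.038*I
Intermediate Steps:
V(D) = -1 (V(D) = -1 + 0 = -1)
U(R, m) = -1 + 3*R (U(R, m) = -1 + R*3 = -1 + 3*R)
√(U(-11, 16) - 4327) = √((-1 + 3*(-11)) - 4327) = √((-1 - 33) - 4327) = √(-34 - 4327) = √(-4361) = 7*I*√89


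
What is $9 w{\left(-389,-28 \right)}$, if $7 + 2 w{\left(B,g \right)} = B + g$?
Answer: $-1908$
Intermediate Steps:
$w{\left(B,g \right)} = - \frac{7}{2} + \frac{B}{2} + \frac{g}{2}$ ($w{\left(B,g \right)} = - \frac{7}{2} + \frac{B + g}{2} = - \frac{7}{2} + \left(\frac{B}{2} + \frac{g}{2}\right) = - \frac{7}{2} + \frac{B}{2} + \frac{g}{2}$)
$9 w{\left(-389,-28 \right)} = 9 \left(- \frac{7}{2} + \frac{1}{2} \left(-389\right) + \frac{1}{2} \left(-28\right)\right) = 9 \left(- \frac{7}{2} - \frac{389}{2} - 14\right) = 9 \left(-212\right) = -1908$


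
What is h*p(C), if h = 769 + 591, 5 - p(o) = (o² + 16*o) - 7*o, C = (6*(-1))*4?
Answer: -482800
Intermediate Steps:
C = -24 (C = -6*4 = -24)
p(o) = 5 - o² - 9*o (p(o) = 5 - ((o² + 16*o) - 7*o) = 5 - (o² + 9*o) = 5 + (-o² - 9*o) = 5 - o² - 9*o)
h = 1360
h*p(C) = 1360*(5 - 1*(-24)² - 9*(-24)) = 1360*(5 - 1*576 + 216) = 1360*(5 - 576 + 216) = 1360*(-355) = -482800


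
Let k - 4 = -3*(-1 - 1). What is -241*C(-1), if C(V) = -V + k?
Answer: -2651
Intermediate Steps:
k = 10 (k = 4 - 3*(-1 - 1) = 4 - 3*(-2) = 4 + 6 = 10)
C(V) = 10 - V (C(V) = -V + 10 = 10 - V)
-241*C(-1) = -241*(10 - 1*(-1)) = -241*(10 + 1) = -241*11 = -2651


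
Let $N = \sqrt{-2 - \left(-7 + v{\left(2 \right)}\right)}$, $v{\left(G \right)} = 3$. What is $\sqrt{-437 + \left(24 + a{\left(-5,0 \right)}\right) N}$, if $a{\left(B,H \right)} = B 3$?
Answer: $\sqrt{-437 + 9 \sqrt{2}} \approx 20.598 i$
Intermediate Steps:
$N = \sqrt{2}$ ($N = \sqrt{-2 + \left(7 - 3\right)} = \sqrt{-2 + 4} = \sqrt{2} \approx 1.4142$)
$a{\left(B,H \right)} = 3 B$
$\sqrt{-437 + \left(24 + a{\left(-5,0 \right)}\right) N} = \sqrt{-437 + \left(24 + 3 \left(-5\right)\right) \sqrt{2}} = \sqrt{-437 + \left(24 - 15\right) \sqrt{2}} = \sqrt{-437 + 9 \sqrt{2}}$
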